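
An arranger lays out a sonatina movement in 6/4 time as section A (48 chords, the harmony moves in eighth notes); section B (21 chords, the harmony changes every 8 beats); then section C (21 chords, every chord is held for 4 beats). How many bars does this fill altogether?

A: 48 × 0.5 = 24 beats = 4 bars.
B: 21 × 8 = 168 beats = 28 bars.
C: 21 × 4 = 84 beats = 14 bars.
Total: 4 + 28 + 14 = 46 bars.

46 bars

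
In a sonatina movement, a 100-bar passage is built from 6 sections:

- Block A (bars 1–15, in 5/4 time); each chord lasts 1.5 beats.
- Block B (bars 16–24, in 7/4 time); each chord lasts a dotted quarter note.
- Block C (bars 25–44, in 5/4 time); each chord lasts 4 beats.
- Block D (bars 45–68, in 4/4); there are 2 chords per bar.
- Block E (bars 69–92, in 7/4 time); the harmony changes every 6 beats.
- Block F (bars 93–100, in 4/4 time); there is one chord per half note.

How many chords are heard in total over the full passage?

209 chords

A: 15 bars × 5 beats = 75 beats; 1.5 beats/chord → 50 chords.
B: 9 bars × 7 beats = 63 beats; 1.5 beats/chord → 42 chords.
C: 20 bars × 5 beats = 100 beats; 4 beats/chord → 25 chords.
D: 24 bars × 4 beats = 96 beats; 2 beats/chord → 48 chords.
E: 24 bars × 7 beats = 168 beats; 6 beats/chord → 28 chords.
F: 8 bars × 4 beats = 32 beats; 2 beats/chord → 16 chords.
Total: 50 + 42 + 25 + 48 + 28 + 16 = 209.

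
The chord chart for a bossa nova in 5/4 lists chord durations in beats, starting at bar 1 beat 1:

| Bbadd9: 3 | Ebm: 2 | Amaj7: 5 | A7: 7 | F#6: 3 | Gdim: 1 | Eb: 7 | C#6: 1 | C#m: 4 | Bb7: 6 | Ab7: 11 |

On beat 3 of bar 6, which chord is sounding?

Eb

Beat 3 of bar 6 is beat (6−1)×5 + 3 = 28 overall.
Running totals: Bbadd9 ends at 3, Ebm ends at 5, Amaj7 ends at 10, A7 ends at 17, F#6 ends at 20, Gdim ends at 21, Eb ends at 28.
Beat 28 falls within Eb.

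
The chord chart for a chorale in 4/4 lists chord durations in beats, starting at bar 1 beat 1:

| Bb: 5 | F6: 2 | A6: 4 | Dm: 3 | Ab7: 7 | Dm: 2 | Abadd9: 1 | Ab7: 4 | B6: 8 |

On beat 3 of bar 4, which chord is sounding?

Ab7

Beat 3 of bar 4 is beat (4−1)×4 + 3 = 15 overall.
Running totals: Bb ends at 5, F6 ends at 7, A6 ends at 11, Dm ends at 14, Ab7 ends at 21.
Beat 15 falls within Ab7.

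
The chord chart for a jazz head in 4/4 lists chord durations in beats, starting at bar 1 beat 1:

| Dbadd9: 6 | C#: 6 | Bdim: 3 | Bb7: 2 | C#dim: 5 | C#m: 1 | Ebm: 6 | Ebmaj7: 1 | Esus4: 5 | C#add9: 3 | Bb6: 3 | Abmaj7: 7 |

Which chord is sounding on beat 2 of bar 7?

Beat 2 of bar 7 is beat (7−1)×4 + 2 = 26 overall.
Running totals: Dbadd9 ends at 6, C# ends at 12, Bdim ends at 15, Bb7 ends at 17, C#dim ends at 22, C#m ends at 23, Ebm ends at 29.
Beat 26 falls within Ebm.

Ebm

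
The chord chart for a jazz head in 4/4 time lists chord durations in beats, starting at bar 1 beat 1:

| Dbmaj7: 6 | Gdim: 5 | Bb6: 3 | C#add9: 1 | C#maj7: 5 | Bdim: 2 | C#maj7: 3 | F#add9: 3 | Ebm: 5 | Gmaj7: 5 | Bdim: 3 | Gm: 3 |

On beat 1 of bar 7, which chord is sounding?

C#maj7

Beat 1 of bar 7 is beat (7−1)×4 + 1 = 25 overall.
Running totals: Dbmaj7 ends at 6, Gdim ends at 11, Bb6 ends at 14, C#add9 ends at 15, C#maj7 ends at 20, Bdim ends at 22, C#maj7 ends at 25.
Beat 25 falls within C#maj7.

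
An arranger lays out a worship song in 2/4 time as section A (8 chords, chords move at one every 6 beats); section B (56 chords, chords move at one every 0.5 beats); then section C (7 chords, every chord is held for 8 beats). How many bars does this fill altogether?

66 bars

A: 8 × 6 = 48 beats = 24 bars.
B: 56 × 0.5 = 28 beats = 14 bars.
C: 7 × 8 = 56 beats = 28 bars.
Total: 24 + 14 + 28 = 66 bars.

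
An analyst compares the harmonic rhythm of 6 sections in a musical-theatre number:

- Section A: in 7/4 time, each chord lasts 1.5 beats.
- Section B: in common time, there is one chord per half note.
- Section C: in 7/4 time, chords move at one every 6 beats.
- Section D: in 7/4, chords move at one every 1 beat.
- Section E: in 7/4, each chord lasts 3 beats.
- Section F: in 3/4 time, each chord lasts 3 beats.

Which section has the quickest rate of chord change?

A: 7 beats/bar ÷ 1.5 beats/chord = 14/3 chords/bar.
B: 4 beats/bar ÷ 2 beats/chord = 2 chords/bar.
C: 7 beats/bar ÷ 6 beats/chord = 7/6 chords/bar.
D: 7 beats/bar ÷ 1 beat/chord = 7 chords/bar.
E: 7 beats/bar ÷ 3 beats/chord = 7/3 chords/bar.
F: 3 beats/bar ÷ 3 beats/chord = 1 chord/bar.
Fastest is D at 7 chords/bar.

Section D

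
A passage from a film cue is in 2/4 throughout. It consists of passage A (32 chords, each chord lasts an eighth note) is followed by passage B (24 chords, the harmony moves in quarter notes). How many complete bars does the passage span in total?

A: 32 × 0.5 = 16 beats = 8 bars.
B: 24 × 1 = 24 beats = 12 bars.
Total: 8 + 12 = 20 bars.

20 bars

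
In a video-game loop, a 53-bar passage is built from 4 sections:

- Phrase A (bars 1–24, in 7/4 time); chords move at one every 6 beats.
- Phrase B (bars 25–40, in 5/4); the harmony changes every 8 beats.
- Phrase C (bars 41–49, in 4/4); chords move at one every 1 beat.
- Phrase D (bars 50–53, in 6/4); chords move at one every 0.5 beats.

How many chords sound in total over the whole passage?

A: 24 bars × 7 beats = 168 beats; 6 beats/chord → 28 chords.
B: 16 bars × 5 beats = 80 beats; 8 beats/chord → 10 chords.
C: 9 bars × 4 beats = 36 beats; 1 beat/chord → 36 chords.
D: 4 bars × 6 beats = 24 beats; 0.5 beats/chord → 48 chords.
Total: 28 + 10 + 36 + 48 = 122.

122 chords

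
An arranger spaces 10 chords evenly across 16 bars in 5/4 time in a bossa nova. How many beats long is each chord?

8 beats

16 bars × 5 beats/bar = 80 beats total.
80 beats ÷ 10 chords = 8 beats per chord.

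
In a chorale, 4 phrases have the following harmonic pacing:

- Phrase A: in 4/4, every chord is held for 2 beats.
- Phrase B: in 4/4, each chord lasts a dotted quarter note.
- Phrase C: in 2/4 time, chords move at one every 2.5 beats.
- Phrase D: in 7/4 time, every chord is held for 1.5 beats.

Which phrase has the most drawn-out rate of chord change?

Phrase C

A: 4 beats/bar ÷ 2 beats/chord = 2 chords/bar.
B: 4 beats/bar ÷ 1.5 beats/chord = 8/3 chords/bar.
C: 2 beats/bar ÷ 2.5 beats/chord = 0.8 chords/bar.
D: 7 beats/bar ÷ 1.5 beats/chord = 14/3 chords/bar.
Slowest is C at 0.8 chords/bar.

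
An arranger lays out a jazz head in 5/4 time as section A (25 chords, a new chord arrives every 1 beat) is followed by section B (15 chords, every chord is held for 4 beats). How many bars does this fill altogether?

17 bars

A: 25 × 1 = 25 beats = 5 bars.
B: 15 × 4 = 60 beats = 12 bars.
Total: 5 + 12 = 17 bars.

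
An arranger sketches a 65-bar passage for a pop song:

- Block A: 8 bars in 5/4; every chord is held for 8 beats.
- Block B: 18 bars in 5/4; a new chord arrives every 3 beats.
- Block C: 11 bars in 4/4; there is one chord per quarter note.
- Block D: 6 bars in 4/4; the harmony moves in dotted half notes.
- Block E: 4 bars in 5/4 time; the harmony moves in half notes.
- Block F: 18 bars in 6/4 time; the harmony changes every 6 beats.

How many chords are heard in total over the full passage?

115 chords

A has 40 beats and chords last 8 each, so 5 chords.
B has 90 beats and chords last 3 each, so 30 chords.
C has 44 beats and chords last 1 each, so 44 chords.
D has 24 beats and chords last 3 each, so 8 chords.
E has 20 beats and chords last 2 each, so 10 chords.
F has 108 beats and chords last 6 each, so 18 chords.
Total: 5 + 30 + 44 + 8 + 10 + 18 = 115.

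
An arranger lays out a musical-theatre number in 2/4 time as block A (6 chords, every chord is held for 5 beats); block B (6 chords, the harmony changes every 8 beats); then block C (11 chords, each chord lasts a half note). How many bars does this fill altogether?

50 bars

A: 6 × 5 = 30 beats = 15 bars.
B: 6 × 8 = 48 beats = 24 bars.
C: 11 × 2 = 22 beats = 11 bars.
Total: 15 + 24 + 11 = 50 bars.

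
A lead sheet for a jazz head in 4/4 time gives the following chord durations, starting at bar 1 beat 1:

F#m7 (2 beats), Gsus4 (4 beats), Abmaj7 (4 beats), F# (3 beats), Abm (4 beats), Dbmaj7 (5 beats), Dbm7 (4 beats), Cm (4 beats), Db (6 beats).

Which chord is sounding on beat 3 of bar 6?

Beat 3 of bar 6 is beat (6−1)×4 + 3 = 23 overall.
Running totals: F#m7 ends at 2, Gsus4 ends at 6, Abmaj7 ends at 10, F# ends at 13, Abm ends at 17, Dbmaj7 ends at 22, Dbm7 ends at 26.
Beat 23 falls within Dbm7.

Dbm7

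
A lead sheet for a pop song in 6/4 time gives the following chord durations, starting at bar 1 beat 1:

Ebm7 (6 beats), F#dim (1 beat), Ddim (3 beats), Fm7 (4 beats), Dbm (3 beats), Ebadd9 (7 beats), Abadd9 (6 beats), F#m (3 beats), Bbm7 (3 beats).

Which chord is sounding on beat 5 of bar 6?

Beat 5 of bar 6 is beat (6−1)×6 + 5 = 35 overall.
Running totals: Ebm7 ends at 6, F#dim ends at 7, Ddim ends at 10, Fm7 ends at 14, Dbm ends at 17, Ebadd9 ends at 24, Abadd9 ends at 30, F#m ends at 33, Bbm7 ends at 36.
Beat 35 falls within Bbm7.

Bbm7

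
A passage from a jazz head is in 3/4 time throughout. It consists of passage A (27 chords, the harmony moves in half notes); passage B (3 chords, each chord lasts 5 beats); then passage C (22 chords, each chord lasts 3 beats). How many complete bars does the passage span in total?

A: 27 × 2 = 54 beats = 18 bars.
B: 3 × 5 = 15 beats = 5 bars.
C: 22 × 3 = 66 beats = 22 bars.
Total: 18 + 5 + 22 = 45 bars.

45 bars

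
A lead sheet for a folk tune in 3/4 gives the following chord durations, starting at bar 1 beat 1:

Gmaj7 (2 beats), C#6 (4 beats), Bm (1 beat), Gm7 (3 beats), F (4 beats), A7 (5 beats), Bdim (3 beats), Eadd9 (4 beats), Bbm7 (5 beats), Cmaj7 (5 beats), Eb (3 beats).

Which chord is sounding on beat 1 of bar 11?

Bbm7

Beat 1 of bar 11 is beat (11−1)×3 + 1 = 31 overall.
Running totals: Gmaj7 ends at 2, C#6 ends at 6, Bm ends at 7, Gm7 ends at 10, F ends at 14, A7 ends at 19, Bdim ends at 22, Eadd9 ends at 26, Bbm7 ends at 31.
Beat 31 falls within Bbm7.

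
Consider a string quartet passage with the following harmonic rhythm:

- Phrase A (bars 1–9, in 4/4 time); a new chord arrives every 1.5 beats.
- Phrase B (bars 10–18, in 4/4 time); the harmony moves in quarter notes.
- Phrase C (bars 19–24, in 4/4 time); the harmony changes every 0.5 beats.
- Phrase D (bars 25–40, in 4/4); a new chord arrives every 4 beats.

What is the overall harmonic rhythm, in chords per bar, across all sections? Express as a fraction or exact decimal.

3.1 chords per bar

A: 9 × 4 = 36 beats ÷ 1.5 = 24 chords.
B: 9 × 4 = 36 beats ÷ 1 = 36 chords.
C: 6 × 4 = 24 beats ÷ 0.5 = 48 chords.
D: 16 × 4 = 64 beats ÷ 4 = 16 chords.
Overall: 124 chords over 40 bars → 124/40 = 3.1 chords per bar.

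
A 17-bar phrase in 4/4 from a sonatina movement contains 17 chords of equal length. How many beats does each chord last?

4 beats

17 bars × 4 beats/bar = 68 beats total.
68 beats ÷ 17 chords = 4 beats per chord.
(That is a whole note.)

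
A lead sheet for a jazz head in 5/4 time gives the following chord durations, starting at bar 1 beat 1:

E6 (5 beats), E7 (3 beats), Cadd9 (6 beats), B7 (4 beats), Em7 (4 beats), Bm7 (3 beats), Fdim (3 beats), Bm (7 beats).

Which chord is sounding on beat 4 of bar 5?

Beat 4 of bar 5 is beat (5−1)×5 + 4 = 24 overall.
Running totals: E6 ends at 5, E7 ends at 8, Cadd9 ends at 14, B7 ends at 18, Em7 ends at 22, Bm7 ends at 25.
Beat 24 falls within Bm7.

Bm7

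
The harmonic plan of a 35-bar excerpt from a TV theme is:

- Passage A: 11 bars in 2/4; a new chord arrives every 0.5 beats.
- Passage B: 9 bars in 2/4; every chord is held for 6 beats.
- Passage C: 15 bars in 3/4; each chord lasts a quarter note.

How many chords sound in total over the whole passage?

A: 11 bars × 2 beats = 22 beats; 0.5 beats/chord → 44 chords.
B: 9 bars × 2 beats = 18 beats; 6 beats/chord → 3 chords.
C: 15 bars × 3 beats = 45 beats; 1 beat/chord → 45 chords.
Total: 44 + 3 + 45 = 92.

92 chords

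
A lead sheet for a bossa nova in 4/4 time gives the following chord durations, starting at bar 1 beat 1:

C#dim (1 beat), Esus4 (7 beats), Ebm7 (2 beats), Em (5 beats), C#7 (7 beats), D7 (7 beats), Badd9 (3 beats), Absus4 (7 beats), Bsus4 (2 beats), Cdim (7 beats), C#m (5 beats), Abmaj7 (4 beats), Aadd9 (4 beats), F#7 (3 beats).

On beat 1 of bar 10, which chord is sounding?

Beat 1 of bar 10 is beat (10−1)×4 + 1 = 37 overall.
Running totals: C#dim ends at 1, Esus4 ends at 8, Ebm7 ends at 10, Em ends at 15, C#7 ends at 22, D7 ends at 29, Badd9 ends at 32, Absus4 ends at 39.
Beat 37 falls within Absus4.

Absus4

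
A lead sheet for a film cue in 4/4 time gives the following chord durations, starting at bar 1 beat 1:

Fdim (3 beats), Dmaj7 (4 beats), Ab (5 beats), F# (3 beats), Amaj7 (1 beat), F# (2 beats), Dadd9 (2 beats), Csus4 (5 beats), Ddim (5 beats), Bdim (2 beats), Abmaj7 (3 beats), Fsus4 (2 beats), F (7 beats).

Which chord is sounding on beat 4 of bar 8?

Beat 4 of bar 8 is beat (8−1)×4 + 4 = 32 overall.
Running totals: Fdim ends at 3, Dmaj7 ends at 7, Ab ends at 12, F# ends at 15, Amaj7 ends at 16, F# ends at 18, Dadd9 ends at 20, Csus4 ends at 25, Ddim ends at 30, Bdim ends at 32.
Beat 32 falls within Bdim.

Bdim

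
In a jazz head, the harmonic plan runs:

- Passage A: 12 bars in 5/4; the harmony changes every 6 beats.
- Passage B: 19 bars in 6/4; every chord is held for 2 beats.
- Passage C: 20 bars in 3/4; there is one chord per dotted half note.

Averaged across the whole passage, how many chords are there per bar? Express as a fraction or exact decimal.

A: 12 bars of 5 beats is 60 beats; at 6 beats each that's 10 chords.
B: 19 bars of 6 beats is 114 beats; at 2 beats each that's 57 chords.
C: 20 bars of 3 beats is 60 beats; at 3 beats each that's 20 chords.
Overall: 87 chords over 51 bars → 87/51 = 29/17 chords per bar.

29/17 chords per bar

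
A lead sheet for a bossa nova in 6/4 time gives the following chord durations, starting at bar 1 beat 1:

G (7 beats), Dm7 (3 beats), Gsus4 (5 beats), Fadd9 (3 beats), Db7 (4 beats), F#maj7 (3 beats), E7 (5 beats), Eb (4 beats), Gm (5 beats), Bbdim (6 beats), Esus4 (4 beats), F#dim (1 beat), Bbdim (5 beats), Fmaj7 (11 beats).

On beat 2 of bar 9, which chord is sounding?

Beat 2 of bar 9 is beat (9−1)×6 + 2 = 50 overall.
Running totals: G ends at 7, Dm7 ends at 10, Gsus4 ends at 15, Fadd9 ends at 18, Db7 ends at 22, F#maj7 ends at 25, E7 ends at 30, Eb ends at 34, Gm ends at 39, Bbdim ends at 45, Esus4 ends at 49, F#dim ends at 50.
Beat 50 falls within F#dim.

F#dim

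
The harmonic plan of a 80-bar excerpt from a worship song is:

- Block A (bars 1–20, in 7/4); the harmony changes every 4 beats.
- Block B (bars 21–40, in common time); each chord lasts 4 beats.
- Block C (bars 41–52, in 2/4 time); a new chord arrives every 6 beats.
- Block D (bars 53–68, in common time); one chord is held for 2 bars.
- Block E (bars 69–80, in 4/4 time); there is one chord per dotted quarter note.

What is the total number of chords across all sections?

A: 20·7 = 140 beats, 140/4 = 35 chords.
B: 20·4 = 80 beats, 80/4 = 20 chords.
C: 12·2 = 24 beats, 24/6 = 4 chords.
D: 16·4 = 64 beats, 64/8 = 8 chords.
E: 12·4 = 48 beats, 48/1.5 = 32 chords.
Total: 35 + 20 + 4 + 8 + 32 = 99.

99 chords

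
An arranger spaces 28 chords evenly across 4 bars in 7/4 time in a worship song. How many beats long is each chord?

1 beat

4 bars × 7 beats/bar = 28 beats total.
28 beats ÷ 28 chords = 1 beats per chord.
(That is a quarter note.)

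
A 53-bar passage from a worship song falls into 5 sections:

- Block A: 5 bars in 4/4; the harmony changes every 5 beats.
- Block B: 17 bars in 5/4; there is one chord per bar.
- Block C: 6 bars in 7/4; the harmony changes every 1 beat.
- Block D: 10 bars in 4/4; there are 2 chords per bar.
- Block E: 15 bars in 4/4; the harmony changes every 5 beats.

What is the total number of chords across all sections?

95 chords

A: 5·4 = 20 beats, 20/5 = 4 chords.
B: 17·5 = 85 beats, 85/5 = 17 chords.
C: 6·7 = 42 beats, 42/1 = 42 chords.
D: 10·4 = 40 beats, 40/2 = 20 chords.
E: 15·4 = 60 beats, 60/5 = 12 chords.
Total: 4 + 17 + 42 + 20 + 12 = 95.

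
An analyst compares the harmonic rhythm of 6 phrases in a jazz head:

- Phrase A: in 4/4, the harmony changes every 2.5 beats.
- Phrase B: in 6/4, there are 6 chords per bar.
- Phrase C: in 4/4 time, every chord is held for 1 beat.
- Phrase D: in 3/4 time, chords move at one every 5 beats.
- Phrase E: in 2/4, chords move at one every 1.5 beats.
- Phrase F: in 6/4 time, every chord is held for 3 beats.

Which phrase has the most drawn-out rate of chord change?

Phrase D

A: each chord is 2.5 beats in 4/4, so 1.6 per bar.
B: each chord is 1 beat in 6/4, so 6 per bar.
C: each chord is 1 beat in 4/4, so 4 per bar.
D: each chord is 5 beats in 3/4, so 0.6 per bar.
E: each chord is 1.5 beats in 2/4, so 4/3 per bar.
F: each chord is 3 beats in 6/4, so 2 per bar.
Slowest is D at 0.6 chords/bar.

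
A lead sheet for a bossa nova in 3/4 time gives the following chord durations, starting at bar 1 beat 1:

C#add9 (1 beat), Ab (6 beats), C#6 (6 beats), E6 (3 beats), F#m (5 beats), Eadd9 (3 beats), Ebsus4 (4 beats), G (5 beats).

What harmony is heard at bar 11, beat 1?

G

Beat 1 of bar 11 is beat (11−1)×3 + 1 = 31 overall.
Running totals: C#add9 ends at 1, Ab ends at 7, C#6 ends at 13, E6 ends at 16, F#m ends at 21, Eadd9 ends at 24, Ebsus4 ends at 28, G ends at 33.
Beat 31 falls within G.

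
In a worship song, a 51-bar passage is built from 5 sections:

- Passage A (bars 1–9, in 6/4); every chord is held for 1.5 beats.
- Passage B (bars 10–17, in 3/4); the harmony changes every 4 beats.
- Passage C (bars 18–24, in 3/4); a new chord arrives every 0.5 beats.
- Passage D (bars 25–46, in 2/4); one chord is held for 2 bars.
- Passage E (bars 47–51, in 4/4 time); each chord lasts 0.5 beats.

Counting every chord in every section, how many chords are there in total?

135 chords

A: 9 bars × 6 beats = 54 beats; 1.5 beats/chord → 36 chords.
B: 8 bars × 3 beats = 24 beats; 4 beats/chord → 6 chords.
C: 7 bars × 3 beats = 21 beats; 0.5 beats/chord → 42 chords.
D: 22 bars × 2 beats = 44 beats; 4 beats/chord → 11 chords.
E: 5 bars × 4 beats = 20 beats; 0.5 beats/chord → 40 chords.
Total: 36 + 6 + 42 + 11 + 40 = 135.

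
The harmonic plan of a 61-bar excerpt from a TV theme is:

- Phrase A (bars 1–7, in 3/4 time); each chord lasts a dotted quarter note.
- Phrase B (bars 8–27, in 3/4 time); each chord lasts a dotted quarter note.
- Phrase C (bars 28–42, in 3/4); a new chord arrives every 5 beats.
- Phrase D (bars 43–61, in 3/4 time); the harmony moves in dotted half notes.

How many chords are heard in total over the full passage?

A: 7·3 = 21 beats, 21/1.5 = 14 chords.
B: 20·3 = 60 beats, 60/1.5 = 40 chords.
C: 15·3 = 45 beats, 45/5 = 9 chords.
D: 19·3 = 57 beats, 57/3 = 19 chords.
Total: 14 + 40 + 9 + 19 = 82.

82 chords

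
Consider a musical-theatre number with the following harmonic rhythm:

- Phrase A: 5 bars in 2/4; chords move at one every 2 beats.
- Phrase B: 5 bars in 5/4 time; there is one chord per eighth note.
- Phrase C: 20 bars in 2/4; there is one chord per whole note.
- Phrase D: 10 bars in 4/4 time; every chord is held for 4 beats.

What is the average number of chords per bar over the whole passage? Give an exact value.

1.875 chords per bar

A: 5 × 2 = 10 beats ÷ 2 = 5 chords.
B: 5 × 5 = 25 beats ÷ 0.5 = 50 chords.
C: 20 × 2 = 40 beats ÷ 4 = 10 chords.
D: 10 × 4 = 40 beats ÷ 4 = 10 chords.
Overall: 75 chords over 40 bars → 75/40 = 1.875 chords per bar.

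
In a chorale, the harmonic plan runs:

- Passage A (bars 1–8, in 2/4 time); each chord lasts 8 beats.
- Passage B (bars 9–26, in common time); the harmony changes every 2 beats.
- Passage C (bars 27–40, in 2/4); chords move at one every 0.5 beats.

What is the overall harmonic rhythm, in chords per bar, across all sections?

2.35 chords per bar

A: 8 bars of 2 beats is 16 beats; at 8 beats each that's 2 chords.
B: 18 bars of 4 beats is 72 beats; at 2 beats each that's 36 chords.
C: 14 bars of 2 beats is 28 beats; at 0.5 beats each that's 56 chords.
Overall: 94 chords over 40 bars → 94/40 = 2.35 chords per bar.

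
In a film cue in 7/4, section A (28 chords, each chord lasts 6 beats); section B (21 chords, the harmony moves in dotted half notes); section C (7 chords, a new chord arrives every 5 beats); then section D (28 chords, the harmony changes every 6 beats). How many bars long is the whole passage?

62 bars

A: 28 × 6 = 168 beats = 24 bars.
B: 21 × 3 = 63 beats = 9 bars.
C: 7 × 5 = 35 beats = 5 bars.
D: 28 × 6 = 168 beats = 24 bars.
Total: 24 + 9 + 5 + 24 = 62 bars.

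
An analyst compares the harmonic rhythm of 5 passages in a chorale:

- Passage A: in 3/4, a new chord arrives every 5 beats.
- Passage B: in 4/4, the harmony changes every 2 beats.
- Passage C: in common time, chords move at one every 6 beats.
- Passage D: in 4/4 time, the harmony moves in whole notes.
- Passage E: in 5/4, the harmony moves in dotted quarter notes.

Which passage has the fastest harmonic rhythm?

Passage E

A: 3 beats/bar ÷ 5 beats/chord = 0.6 chords/bar.
B: 4 beats/bar ÷ 2 beats/chord = 2 chords/bar.
C: 4 beats/bar ÷ 6 beats/chord = 2/3 chords/bar.
D: 4 beats/bar ÷ 4 beats/chord = 1 chord/bar.
E: 5 beats/bar ÷ 1.5 beats/chord = 10/3 chords/bar.
Fastest is E at 10/3 chords/bar.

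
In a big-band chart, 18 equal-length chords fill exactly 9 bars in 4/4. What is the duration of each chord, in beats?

9 bars × 4 beats/bar = 36 beats total.
36 beats ÷ 18 chords = 2 beats per chord.
(That is a half note.)

2 beats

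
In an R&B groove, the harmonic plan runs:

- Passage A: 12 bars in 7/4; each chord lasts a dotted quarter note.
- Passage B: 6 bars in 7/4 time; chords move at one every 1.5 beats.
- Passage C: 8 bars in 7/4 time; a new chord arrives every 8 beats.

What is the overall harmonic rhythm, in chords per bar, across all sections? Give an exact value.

A: 12 × 7 = 84 beats ÷ 1.5 = 56 chords.
B: 6 × 7 = 42 beats ÷ 1.5 = 28 chords.
C: 8 × 7 = 56 beats ÷ 8 = 7 chords.
Overall: 91 chords over 26 bars → 91/26 = 3.5 chords per bar.

3.5 chords per bar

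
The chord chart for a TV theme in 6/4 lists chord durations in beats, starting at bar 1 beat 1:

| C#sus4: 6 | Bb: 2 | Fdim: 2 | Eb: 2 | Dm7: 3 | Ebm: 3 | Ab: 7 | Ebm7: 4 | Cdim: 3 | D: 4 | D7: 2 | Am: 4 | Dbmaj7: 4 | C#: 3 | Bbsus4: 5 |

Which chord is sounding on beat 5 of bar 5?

Ebm7

Beat 5 of bar 5 is beat (5−1)×6 + 5 = 29 overall.
Running totals: C#sus4 ends at 6, Bb ends at 8, Fdim ends at 10, Eb ends at 12, Dm7 ends at 15, Ebm ends at 18, Ab ends at 25, Ebm7 ends at 29.
Beat 29 falls within Ebm7.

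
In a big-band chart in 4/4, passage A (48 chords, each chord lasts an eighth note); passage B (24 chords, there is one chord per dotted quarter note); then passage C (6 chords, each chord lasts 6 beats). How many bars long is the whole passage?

A: 48 × 0.5 = 24 beats = 6 bars.
B: 24 × 1.5 = 36 beats = 9 bars.
C: 6 × 6 = 36 beats = 9 bars.
Total: 6 + 9 + 9 = 24 bars.

24 bars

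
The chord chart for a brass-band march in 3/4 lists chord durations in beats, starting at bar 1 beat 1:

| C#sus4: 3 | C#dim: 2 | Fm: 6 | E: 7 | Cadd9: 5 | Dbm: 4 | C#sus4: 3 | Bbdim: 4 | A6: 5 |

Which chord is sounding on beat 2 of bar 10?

Beat 2 of bar 10 is beat (10−1)×3 + 2 = 29 overall.
Running totals: C#sus4 ends at 3, C#dim ends at 5, Fm ends at 11, E ends at 18, Cadd9 ends at 23, Dbm ends at 27, C#sus4 ends at 30.
Beat 29 falls within C#sus4.

C#sus4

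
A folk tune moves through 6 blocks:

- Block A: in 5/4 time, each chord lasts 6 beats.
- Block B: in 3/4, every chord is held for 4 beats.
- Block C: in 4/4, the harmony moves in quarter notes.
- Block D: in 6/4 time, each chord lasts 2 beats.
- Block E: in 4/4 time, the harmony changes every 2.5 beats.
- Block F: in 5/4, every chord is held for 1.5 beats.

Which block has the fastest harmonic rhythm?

A: each chord is 6 beats in 5/4, so 5/6 per bar.
B: each chord is 4 beats in 3/4, so 0.75 per bar.
C: each chord is 1 beat in 4/4, so 4 per bar.
D: each chord is 2 beats in 6/4, so 3 per bar.
E: each chord is 2.5 beats in 4/4, so 1.6 per bar.
F: each chord is 1.5 beats in 5/4, so 10/3 per bar.
Fastest is C at 4 chords/bar.

Block C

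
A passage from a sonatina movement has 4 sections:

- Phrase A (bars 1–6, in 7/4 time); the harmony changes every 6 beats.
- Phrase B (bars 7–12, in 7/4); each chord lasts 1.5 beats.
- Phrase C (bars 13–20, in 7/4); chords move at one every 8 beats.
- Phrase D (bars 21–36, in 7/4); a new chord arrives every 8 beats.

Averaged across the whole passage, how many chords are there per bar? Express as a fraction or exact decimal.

A: 6 × 7 = 42 beats ÷ 6 = 7 chords.
B: 6 × 7 = 42 beats ÷ 1.5 = 28 chords.
C: 8 × 7 = 56 beats ÷ 8 = 7 chords.
D: 16 × 7 = 112 beats ÷ 8 = 14 chords.
Overall: 56 chords over 36 bars → 56/36 = 14/9 chords per bar.

14/9 chords per bar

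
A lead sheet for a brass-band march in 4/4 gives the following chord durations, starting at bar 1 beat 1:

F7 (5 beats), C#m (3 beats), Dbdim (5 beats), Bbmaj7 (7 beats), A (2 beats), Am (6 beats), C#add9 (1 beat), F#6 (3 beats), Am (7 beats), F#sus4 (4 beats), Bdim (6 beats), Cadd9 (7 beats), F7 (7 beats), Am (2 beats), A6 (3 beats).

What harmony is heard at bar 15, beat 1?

Beat 1 of bar 15 is beat (15−1)×4 + 1 = 57 overall.
Running totals: F7 ends at 5, C#m ends at 8, Dbdim ends at 13, Bbmaj7 ends at 20, A ends at 22, Am ends at 28, C#add9 ends at 29, F#6 ends at 32, Am ends at 39, F#sus4 ends at 43, Bdim ends at 49, Cadd9 ends at 56, F7 ends at 63.
Beat 57 falls within F7.

F7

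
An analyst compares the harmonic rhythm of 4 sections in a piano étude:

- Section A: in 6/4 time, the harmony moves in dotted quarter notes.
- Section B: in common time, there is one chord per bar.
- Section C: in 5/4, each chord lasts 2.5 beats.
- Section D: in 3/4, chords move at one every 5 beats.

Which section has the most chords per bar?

A: 6 beats/bar ÷ 1.5 beats/chord = 4 chords/bar.
B: 4 beats/bar ÷ 4 beats/chord = 1 chord/bar.
C: 5 beats/bar ÷ 2.5 beats/chord = 2 chords/bar.
D: 3 beats/bar ÷ 5 beats/chord = 0.6 chords/bar.
Fastest is A at 4 chords/bar.

Section A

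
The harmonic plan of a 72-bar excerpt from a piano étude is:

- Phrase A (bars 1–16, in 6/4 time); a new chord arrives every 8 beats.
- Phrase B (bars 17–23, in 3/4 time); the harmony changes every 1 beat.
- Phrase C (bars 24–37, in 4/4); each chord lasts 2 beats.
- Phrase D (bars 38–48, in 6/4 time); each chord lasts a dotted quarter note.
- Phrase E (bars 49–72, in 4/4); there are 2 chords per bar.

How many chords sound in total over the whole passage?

153 chords

A: 16·6 = 96 beats, 96/8 = 12 chords.
B: 7·3 = 21 beats, 21/1 = 21 chords.
C: 14·4 = 56 beats, 56/2 = 28 chords.
D: 11·6 = 66 beats, 66/1.5 = 44 chords.
E: 24·4 = 96 beats, 96/2 = 48 chords.
Total: 12 + 21 + 28 + 44 + 48 = 153.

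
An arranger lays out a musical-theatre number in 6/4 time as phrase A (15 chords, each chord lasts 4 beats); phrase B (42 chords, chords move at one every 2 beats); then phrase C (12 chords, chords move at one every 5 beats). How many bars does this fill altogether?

34 bars

A: 15 × 4 = 60 beats = 10 bars.
B: 42 × 2 = 84 beats = 14 bars.
C: 12 × 5 = 60 beats = 10 bars.
Total: 10 + 14 + 10 = 34 bars.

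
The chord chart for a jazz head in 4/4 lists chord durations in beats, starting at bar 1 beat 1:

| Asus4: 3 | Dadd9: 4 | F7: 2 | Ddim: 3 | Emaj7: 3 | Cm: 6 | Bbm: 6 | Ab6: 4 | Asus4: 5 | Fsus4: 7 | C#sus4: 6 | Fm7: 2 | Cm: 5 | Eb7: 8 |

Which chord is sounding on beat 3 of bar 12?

Beat 3 of bar 12 is beat (12−1)×4 + 3 = 47 overall.
Running totals: Asus4 ends at 3, Dadd9 ends at 7, F7 ends at 9, Ddim ends at 12, Emaj7 ends at 15, Cm ends at 21, Bbm ends at 27, Ab6 ends at 31, Asus4 ends at 36, Fsus4 ends at 43, C#sus4 ends at 49.
Beat 47 falls within C#sus4.

C#sus4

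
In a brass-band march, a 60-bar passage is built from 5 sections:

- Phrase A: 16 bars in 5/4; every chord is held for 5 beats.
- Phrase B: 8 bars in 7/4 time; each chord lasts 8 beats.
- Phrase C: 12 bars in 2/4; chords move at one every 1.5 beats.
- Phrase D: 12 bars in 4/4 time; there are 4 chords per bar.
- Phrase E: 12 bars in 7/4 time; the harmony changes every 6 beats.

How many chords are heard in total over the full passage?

101 chords

A: 16 bars × 5 beats = 80 beats; 5 beats/chord → 16 chords.
B: 8 bars × 7 beats = 56 beats; 8 beats/chord → 7 chords.
C: 12 bars × 2 beats = 24 beats; 1.5 beats/chord → 16 chords.
D: 12 bars × 4 beats = 48 beats; 1 beat/chord → 48 chords.
E: 12 bars × 7 beats = 84 beats; 6 beats/chord → 14 chords.
Total: 16 + 7 + 16 + 48 + 14 = 101.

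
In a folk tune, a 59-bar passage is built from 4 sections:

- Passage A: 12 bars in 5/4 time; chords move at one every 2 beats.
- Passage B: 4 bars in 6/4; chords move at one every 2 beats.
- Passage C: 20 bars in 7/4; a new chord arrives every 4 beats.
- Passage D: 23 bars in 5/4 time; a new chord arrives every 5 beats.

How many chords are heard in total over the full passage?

A has 60 beats and chords last 2 each, so 30 chords.
B has 24 beats and chords last 2 each, so 12 chords.
C has 140 beats and chords last 4 each, so 35 chords.
D has 115 beats and chords last 5 each, so 23 chords.
Total: 30 + 12 + 35 + 23 = 100.

100 chords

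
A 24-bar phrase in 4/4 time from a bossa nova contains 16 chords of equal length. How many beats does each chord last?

24 bars × 4 beats/bar = 96 beats total.
96 beats ÷ 16 chords = 6 beats per chord.

6 beats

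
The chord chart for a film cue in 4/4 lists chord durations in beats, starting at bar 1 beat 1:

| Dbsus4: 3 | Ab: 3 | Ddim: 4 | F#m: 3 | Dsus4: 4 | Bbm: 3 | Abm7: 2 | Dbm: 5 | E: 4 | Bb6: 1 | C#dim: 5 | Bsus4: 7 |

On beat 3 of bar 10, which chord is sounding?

Beat 3 of bar 10 is beat (10−1)×4 + 3 = 39 overall.
Running totals: Dbsus4 ends at 3, Ab ends at 6, Ddim ends at 10, F#m ends at 13, Dsus4 ends at 17, Bbm ends at 20, Abm7 ends at 22, Dbm ends at 27, E ends at 31, Bb6 ends at 32, C#dim ends at 37, Bsus4 ends at 44.
Beat 39 falls within Bsus4.

Bsus4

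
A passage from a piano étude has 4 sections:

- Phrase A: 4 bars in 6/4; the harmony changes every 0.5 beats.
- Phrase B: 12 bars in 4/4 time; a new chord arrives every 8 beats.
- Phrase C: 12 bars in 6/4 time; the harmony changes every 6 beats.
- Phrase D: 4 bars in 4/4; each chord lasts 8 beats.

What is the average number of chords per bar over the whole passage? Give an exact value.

A: 4 × 6 = 24 beats ÷ 0.5 = 48 chords.
B: 12 × 4 = 48 beats ÷ 8 = 6 chords.
C: 12 × 6 = 72 beats ÷ 6 = 12 chords.
D: 4 × 4 = 16 beats ÷ 8 = 2 chords.
Overall: 68 chords over 32 bars → 68/32 = 2.125 chords per bar.

2.125 chords per bar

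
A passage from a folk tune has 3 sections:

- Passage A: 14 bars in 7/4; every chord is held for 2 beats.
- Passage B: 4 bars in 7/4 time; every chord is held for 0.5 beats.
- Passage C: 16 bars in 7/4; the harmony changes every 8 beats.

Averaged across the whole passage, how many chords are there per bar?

3.5 chords per bar

A: 14 × 7 = 98 beats ÷ 2 = 49 chords.
B: 4 × 7 = 28 beats ÷ 0.5 = 56 chords.
C: 16 × 7 = 112 beats ÷ 8 = 14 chords.
Overall: 119 chords over 34 bars → 119/34 = 3.5 chords per bar.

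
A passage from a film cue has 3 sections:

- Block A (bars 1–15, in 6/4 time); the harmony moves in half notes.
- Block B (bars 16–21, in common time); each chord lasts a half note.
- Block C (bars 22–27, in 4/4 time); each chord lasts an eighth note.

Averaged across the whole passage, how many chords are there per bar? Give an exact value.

A: 15 × 6 = 90 beats ÷ 2 = 45 chords.
B: 6 × 4 = 24 beats ÷ 2 = 12 chords.
C: 6 × 4 = 24 beats ÷ 0.5 = 48 chords.
Overall: 105 chords over 27 bars → 105/27 = 35/9 chords per bar.

35/9 chords per bar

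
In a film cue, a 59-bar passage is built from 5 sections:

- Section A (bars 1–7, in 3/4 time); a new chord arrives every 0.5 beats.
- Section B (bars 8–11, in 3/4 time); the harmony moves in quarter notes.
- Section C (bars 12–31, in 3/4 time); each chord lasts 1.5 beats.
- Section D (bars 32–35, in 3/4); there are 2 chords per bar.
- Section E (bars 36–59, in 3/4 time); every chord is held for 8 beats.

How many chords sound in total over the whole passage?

111 chords

A: 7·3 = 21 beats, 21/0.5 = 42 chords.
B: 4·3 = 12 beats, 12/1 = 12 chords.
C: 20·3 = 60 beats, 60/1.5 = 40 chords.
D: 4·3 = 12 beats, 12/1.5 = 8 chords.
E: 24·3 = 72 beats, 72/8 = 9 chords.
Total: 42 + 12 + 40 + 8 + 9 = 111.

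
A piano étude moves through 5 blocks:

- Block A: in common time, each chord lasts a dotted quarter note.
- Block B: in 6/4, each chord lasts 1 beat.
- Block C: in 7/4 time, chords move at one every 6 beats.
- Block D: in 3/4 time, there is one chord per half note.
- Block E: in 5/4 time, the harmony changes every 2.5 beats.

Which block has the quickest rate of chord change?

Block B

A: each chord is 1.5 beats in 4/4, so 8/3 per bar.
B: each chord is 1 beat in 6/4, so 6 per bar.
C: each chord is 6 beats in 7/4, so 7/6 per bar.
D: each chord is 2 beats in 3/4, so 1.5 per bar.
E: each chord is 2.5 beats in 5/4, so 2 per bar.
Fastest is B at 6 chords/bar.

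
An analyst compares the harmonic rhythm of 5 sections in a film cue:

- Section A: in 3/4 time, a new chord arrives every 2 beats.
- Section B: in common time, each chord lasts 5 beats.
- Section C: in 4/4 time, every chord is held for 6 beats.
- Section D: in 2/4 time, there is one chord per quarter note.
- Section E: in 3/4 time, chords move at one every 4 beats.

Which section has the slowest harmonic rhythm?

Section C

A: each chord is 2 beats in 3/4, so 1.5 per bar.
B: each chord is 5 beats in 4/4, so 0.8 per bar.
C: each chord is 6 beats in 4/4, so 2/3 per bar.
D: each chord is 1 beat in 2/4, so 2 per bar.
E: each chord is 4 beats in 3/4, so 0.75 per bar.
Slowest is C at 2/3 chords/bar.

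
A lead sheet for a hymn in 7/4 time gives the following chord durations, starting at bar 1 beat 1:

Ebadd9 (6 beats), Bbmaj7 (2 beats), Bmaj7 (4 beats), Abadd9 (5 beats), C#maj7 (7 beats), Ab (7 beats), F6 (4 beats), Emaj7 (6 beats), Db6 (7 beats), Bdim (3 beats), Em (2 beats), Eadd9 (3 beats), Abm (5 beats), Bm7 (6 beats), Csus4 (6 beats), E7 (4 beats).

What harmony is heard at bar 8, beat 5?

Eadd9

Beat 5 of bar 8 is beat (8−1)×7 + 5 = 54 overall.
Running totals: Ebadd9 ends at 6, Bbmaj7 ends at 8, Bmaj7 ends at 12, Abadd9 ends at 17, C#maj7 ends at 24, Ab ends at 31, F6 ends at 35, Emaj7 ends at 41, Db6 ends at 48, Bdim ends at 51, Em ends at 53, Eadd9 ends at 56.
Beat 54 falls within Eadd9.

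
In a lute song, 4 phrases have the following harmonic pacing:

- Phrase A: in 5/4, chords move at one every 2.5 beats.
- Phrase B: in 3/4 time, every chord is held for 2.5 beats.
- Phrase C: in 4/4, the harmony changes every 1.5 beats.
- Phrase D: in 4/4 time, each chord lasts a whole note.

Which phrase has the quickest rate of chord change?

A: each chord is 2.5 beats in 5/4, so 2 per bar.
B: each chord is 2.5 beats in 3/4, so 1.2 per bar.
C: each chord is 1.5 beats in 4/4, so 8/3 per bar.
D: each chord is 4 beats in 4/4, so 1 per bar.
Fastest is C at 8/3 chords/bar.

Phrase C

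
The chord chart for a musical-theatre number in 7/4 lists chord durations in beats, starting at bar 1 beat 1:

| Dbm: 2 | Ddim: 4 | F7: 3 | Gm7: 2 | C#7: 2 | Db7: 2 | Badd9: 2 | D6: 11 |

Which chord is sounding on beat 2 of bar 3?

Badd9

Beat 2 of bar 3 is beat (3−1)×7 + 2 = 16 overall.
Running totals: Dbm ends at 2, Ddim ends at 6, F7 ends at 9, Gm7 ends at 11, C#7 ends at 13, Db7 ends at 15, Badd9 ends at 17.
Beat 16 falls within Badd9.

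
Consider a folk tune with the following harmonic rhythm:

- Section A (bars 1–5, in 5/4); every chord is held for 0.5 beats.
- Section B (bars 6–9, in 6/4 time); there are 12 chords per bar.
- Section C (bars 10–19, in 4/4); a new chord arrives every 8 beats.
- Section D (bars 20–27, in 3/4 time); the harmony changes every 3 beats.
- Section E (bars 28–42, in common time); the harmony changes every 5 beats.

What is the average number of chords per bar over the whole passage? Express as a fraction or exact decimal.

41/14 chords per bar

A: 5 bars of 5 beats is 25 beats; at 0.5 beats each that's 50 chords.
B: 4 bars of 6 beats is 24 beats; at 0.5 beats each that's 48 chords.
C: 10 bars of 4 beats is 40 beats; at 8 beats each that's 5 chords.
D: 8 bars of 3 beats is 24 beats; at 3 beats each that's 8 chords.
E: 15 bars of 4 beats is 60 beats; at 5 beats each that's 12 chords.
Overall: 123 chords over 42 bars → 123/42 = 41/14 chords per bar.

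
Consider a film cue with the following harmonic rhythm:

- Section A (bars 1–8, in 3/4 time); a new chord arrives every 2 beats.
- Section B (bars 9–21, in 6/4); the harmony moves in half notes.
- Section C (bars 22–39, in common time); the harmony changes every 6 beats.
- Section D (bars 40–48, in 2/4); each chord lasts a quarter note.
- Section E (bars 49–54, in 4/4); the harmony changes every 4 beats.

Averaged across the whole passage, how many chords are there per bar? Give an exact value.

29/18 chords per bar

A: 8 × 3 = 24 beats ÷ 2 = 12 chords.
B: 13 × 6 = 78 beats ÷ 2 = 39 chords.
C: 18 × 4 = 72 beats ÷ 6 = 12 chords.
D: 9 × 2 = 18 beats ÷ 1 = 18 chords.
E: 6 × 4 = 24 beats ÷ 4 = 6 chords.
Overall: 87 chords over 54 bars → 87/54 = 29/18 chords per bar.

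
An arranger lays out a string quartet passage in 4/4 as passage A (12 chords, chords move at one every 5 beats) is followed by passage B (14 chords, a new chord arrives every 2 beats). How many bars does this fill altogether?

A: 12 × 5 = 60 beats = 15 bars.
B: 14 × 2 = 28 beats = 7 bars.
Total: 15 + 7 = 22 bars.

22 bars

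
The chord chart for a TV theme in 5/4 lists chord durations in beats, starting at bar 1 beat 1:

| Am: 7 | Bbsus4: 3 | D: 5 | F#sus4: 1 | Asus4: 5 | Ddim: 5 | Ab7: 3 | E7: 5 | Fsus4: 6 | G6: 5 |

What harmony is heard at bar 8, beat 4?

Beat 4 of bar 8 is beat (8−1)×5 + 4 = 39 overall.
Running totals: Am ends at 7, Bbsus4 ends at 10, D ends at 15, F#sus4 ends at 16, Asus4 ends at 21, Ddim ends at 26, Ab7 ends at 29, E7 ends at 34, Fsus4 ends at 40.
Beat 39 falls within Fsus4.

Fsus4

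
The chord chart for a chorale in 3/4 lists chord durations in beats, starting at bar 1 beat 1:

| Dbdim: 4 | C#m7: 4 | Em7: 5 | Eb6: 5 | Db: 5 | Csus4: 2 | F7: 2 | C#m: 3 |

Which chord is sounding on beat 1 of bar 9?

Beat 1 of bar 9 is beat (9−1)×3 + 1 = 25 overall.
Running totals: Dbdim ends at 4, C#m7 ends at 8, Em7 ends at 13, Eb6 ends at 18, Db ends at 23, Csus4 ends at 25.
Beat 25 falls within Csus4.

Csus4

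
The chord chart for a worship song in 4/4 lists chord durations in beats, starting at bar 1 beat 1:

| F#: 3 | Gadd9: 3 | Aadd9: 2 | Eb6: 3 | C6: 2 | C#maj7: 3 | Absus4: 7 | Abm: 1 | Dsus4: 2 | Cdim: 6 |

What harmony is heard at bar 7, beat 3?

Beat 3 of bar 7 is beat (7−1)×4 + 3 = 27 overall.
Running totals: F# ends at 3, Gadd9 ends at 6, Aadd9 ends at 8, Eb6 ends at 11, C6 ends at 13, C#maj7 ends at 16, Absus4 ends at 23, Abm ends at 24, Dsus4 ends at 26, Cdim ends at 32.
Beat 27 falls within Cdim.

Cdim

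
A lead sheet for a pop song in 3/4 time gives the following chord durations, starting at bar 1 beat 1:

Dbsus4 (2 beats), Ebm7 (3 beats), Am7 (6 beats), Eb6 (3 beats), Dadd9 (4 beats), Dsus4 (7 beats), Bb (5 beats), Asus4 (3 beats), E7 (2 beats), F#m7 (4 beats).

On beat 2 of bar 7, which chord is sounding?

Beat 2 of bar 7 is beat (7−1)×3 + 2 = 20 overall.
Running totals: Dbsus4 ends at 2, Ebm7 ends at 5, Am7 ends at 11, Eb6 ends at 14, Dadd9 ends at 18, Dsus4 ends at 25.
Beat 20 falls within Dsus4.

Dsus4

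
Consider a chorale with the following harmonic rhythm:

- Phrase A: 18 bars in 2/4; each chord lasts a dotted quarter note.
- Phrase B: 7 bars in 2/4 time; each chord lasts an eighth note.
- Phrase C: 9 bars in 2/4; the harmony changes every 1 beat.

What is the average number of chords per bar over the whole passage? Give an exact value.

A: 18 bars of 2 beats is 36 beats; at 1.5 beats each that's 24 chords.
B: 7 bars of 2 beats is 14 beats; at 0.5 beats each that's 28 chords.
C: 9 bars of 2 beats is 18 beats; at 1 beat each that's 18 chords.
Overall: 70 chords over 34 bars → 70/34 = 35/17 chords per bar.

35/17 chords per bar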